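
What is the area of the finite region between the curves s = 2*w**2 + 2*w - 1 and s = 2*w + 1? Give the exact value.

Both boundary curves give s as a function of w, so integrate with respect to w. Setting them equal: 2*w**2 - 2 = 0, i.e. 2*(w - 1)*(w + 1) = 0, so they meet at w = -1, 1.
For w in [-1, 1], s = 2*w**2 + 2*w - 1 is on the left; area = ∫[-1,1] (-(2*w**2 - 2)) dw = 8/3.

8/3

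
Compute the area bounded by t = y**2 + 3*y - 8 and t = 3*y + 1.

36

Both boundary curves give t as a function of y, so integrate with respect to y. Setting them equal: y**2 - 9 = 0, i.e. (y - 3)*(y + 3) = 0, so they meet at y = -3, 3.
For y in [-3, 3], t = y**2 + 3*y - 8 is on the left; area = ∫[-3,3] (-(y**2 - 9)) dy = 36.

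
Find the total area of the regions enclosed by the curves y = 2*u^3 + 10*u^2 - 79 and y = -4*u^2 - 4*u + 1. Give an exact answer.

Set the curves equal: 2*u^3 + 10*u^2 - 79 = -4*u^2 - 4*u + 1, so 2*u^3 + 14*u^2 + 4*u - 80 = 0, which factors as 2*(u - 2)*(u + 4)*(u + 5) = 0. The curves meet at u = -5, -4, 2.
On [-5, -4], y = 2*u^3 + 10*u^2 - 79 is on top; that piece has area ∫[-5,-4] (2*u^3 + 14*u^2 + 4*u - 80) du = 13/6.
On [-4, 2], y = -4*u^2 - 4*u + 1 is on top; that piece has area ∫[-4,2] (-(2*u^3 + 14*u^2 + 4*u - 80)) du = 288.
Total enclosed area = 13/6 + 288 = 1741/6.

1741/6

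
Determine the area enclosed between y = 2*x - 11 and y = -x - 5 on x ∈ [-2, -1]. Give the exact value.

21/2

On [-2, -1], (2*x - 11) - (-x - 5) = 3*x - 6 is ≤ 0 throughout, so the area is a single integral of |3*x - 6|.
∫[-2,-1] (3*x - 6) dx = -21/2; the area of that piece is 21/2.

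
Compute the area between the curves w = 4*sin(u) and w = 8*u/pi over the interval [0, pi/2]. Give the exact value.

4 - pi

On [0, pi/2], (4*sin(u)) - (8*u/pi) = -8*u/pi + 4*sin(u) is ≥ 0 throughout, so the area is a single integral of |-8*u/pi + 4*sin(u)|.
∫[0,pi/2] (-8*u/pi + 4*sin(u)) du = 4 - pi.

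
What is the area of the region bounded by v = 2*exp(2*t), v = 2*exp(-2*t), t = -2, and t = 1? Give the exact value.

-4 + exp(-4) + exp(-2) + exp(2) + exp(4)

The difference (2*exp(2*t)) - (2*exp(-2*t)) = 2*exp(2*t) - 2*exp(-2*t) changes sign at t = 0 inside [-2, 1], so split the integral there.
∫[-2,0] (2*exp(2*t) - 2*exp(-2*t)) dt = -exp(4) - exp(-4) + 2; the area of that piece is -2 + exp(-4) + exp(4).
∫[0,1] (2*exp(2*t) - 2*exp(-2*t)) dt = -2 + exp(-2) + exp(2).
Total area = (-2 + exp(-4) + exp(4)) + (-2 + exp(-2) + exp(2)) = -4 + exp(-4) + exp(-2) + exp(2) + exp(4).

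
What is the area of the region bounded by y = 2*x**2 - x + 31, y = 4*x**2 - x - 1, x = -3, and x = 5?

The difference (2*x**2 - x + 31) - (4*x**2 - x - 1) = -2*x**2 + 32 changes sign at x = 4 inside [-3, 5], so split the integral there.
∫[-3,4] (-2*x**2 + 32) dx = 490/3.
∫[4,5] (-2*x**2 + 32) dx = -26/3; the area of that piece is 26/3.
Total area = 490/3 + 26/3 = 172.

172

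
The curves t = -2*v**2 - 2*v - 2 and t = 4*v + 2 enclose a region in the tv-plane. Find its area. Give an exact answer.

1/3

Both boundary curves give t as a function of v, so integrate with respect to v. Setting them equal: -2*v**2 - 6*v - 4 = 0, i.e. -2*(v + 1)*(v + 2) = 0, so they meet at v = -2, -1.
For v in [-2, -1], t = -2*v**2 - 2*v - 2 is on the right; area = ∫[-2,-1] (-2*v**2 - 6*v - 4) dv = 1/3.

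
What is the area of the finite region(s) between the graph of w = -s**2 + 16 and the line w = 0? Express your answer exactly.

256/3

The curve meets the s-axis where -s**2 + 16 = 0, i.e. -(s - 4)*(s + 4) = 0, at s = -4, 4.
On [-4, 4] the curve lies above the axis; ∫[-4,4] (-s**2 + 16) ds = 256/3, giving area 256/3.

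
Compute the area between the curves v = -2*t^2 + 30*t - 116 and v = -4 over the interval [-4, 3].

2849/3

On [-4, 3], (-2*t^2 + 30*t - 116) - (-4) = -2*t^2 + 30*t - 112 is ≤ 0 throughout, so the area is a single integral of |-2*t^2 + 30*t - 112|.
∫[-4,3] (-2*t^2 + 30*t - 112) dt = -2849/3; the area of that piece is 2849/3.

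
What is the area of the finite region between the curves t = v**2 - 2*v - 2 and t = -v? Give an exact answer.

9/2

Both boundary curves give t as a function of v, so integrate with respect to v. Setting them equal: v**2 - v - 2 = 0, i.e. (v - 2)*(v + 1) = 0, so they meet at v = -1, 2.
For v in [-1, 2], t = v**2 - 2*v - 2 is on the left; area = ∫[-1,2] (-(v**2 - v - 2)) dv = 9/2.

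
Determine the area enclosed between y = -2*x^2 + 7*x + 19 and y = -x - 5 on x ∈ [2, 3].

On [2, 3], (-2*x^2 + 7*x + 19) - (-x - 5) = -2*x^2 + 8*x + 24 is ≥ 0 throughout, so the area is a single integral of |-2*x^2 + 8*x + 24|.
∫[2,3] (-2*x^2 + 8*x + 24) dx = 94/3.

94/3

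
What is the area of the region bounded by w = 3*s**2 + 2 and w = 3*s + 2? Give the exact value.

Set the curves equal: 3*s**2 + 2 = 3*s + 2, so 3*s**2 - 3*s = 0, which factors as 3*s*(s - 1) = 0. The curves meet at s = 0, 1.
On [0, 1], w = 3*s + 2 is on top; that piece has area ∫[0,1] (-(3*s**2 - 3*s)) ds = 1/2.

1/2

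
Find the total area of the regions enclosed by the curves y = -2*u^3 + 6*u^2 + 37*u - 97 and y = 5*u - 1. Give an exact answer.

Set the curves equal: -2*u^3 + 6*u^2 + 37*u - 97 = 5*u - 1, so -2*u^3 + 6*u^2 + 32*u - 96 = 0, which factors as -2*(u - 4)*(u - 3)*(u + 4) = 0. The curves meet at u = -4, 3, 4.
On [-4, 3], y = 5*u - 1 is on top; that piece has area ∫[-4,3] (-(-2*u^3 + 6*u^2 + 32*u - 96)) du = 1029/2.
On [3, 4], y = -2*u^3 + 6*u^2 + 37*u - 97 is on top; that piece has area ∫[3,4] (-2*u^3 + 6*u^2 + 32*u - 96) du = 5/2.
Total enclosed area = 1029/2 + 5/2 = 517.

517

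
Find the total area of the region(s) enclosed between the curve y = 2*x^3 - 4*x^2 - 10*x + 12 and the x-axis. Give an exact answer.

The curve meets the x-axis where 2*x^3 - 4*x^2 - 10*x + 12 = 0, i.e. 2*(x - 3)*(x - 1)*(x + 2) = 0, at x = -2, 1, 3.
On [-2, 1] the curve lies above the axis; ∫[-2,1] (2*x^3 - 4*x^2 - 10*x + 12) dx = 63/2, giving area 63/2.
On [1, 3] the curve lies below the axis; ∫[1,3] (2*x^3 - 4*x^2 - 10*x + 12) dx = -32/3, giving area 32/3.
Total area = 63/2 + 32/3 = 253/6.

253/6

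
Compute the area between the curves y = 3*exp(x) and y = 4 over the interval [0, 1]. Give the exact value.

-9 - 8*log(3) + 3*exp(1) + 16*log(2)

The difference (3*exp(x)) - (4) = 3*exp(x) - 4 changes sign at x = log(4/3) inside [0, 1], so split the integral there.
∫[0,log(4/3)] (3*exp(x) - 4) dx = log(81/256) + 1; the area of that piece is -1 + log(256/81).
∫[log(4/3),1] (3*exp(x) - 4) dx = -8 - 4*log(3) + 8*log(2) + 3*exp(1).
Total area = (-1 + log(256/81)) + (-8 - 4*log(3) + 8*log(2) + 3*exp(1)) = -9 - 8*log(3) + 3*exp(1) + 16*log(2).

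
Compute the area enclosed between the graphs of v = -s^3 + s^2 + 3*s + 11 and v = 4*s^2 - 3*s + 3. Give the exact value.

Set the curves equal: -s^3 + s^2 + 3*s + 11 = 4*s^2 - 3*s + 3, so -s^3 - 3*s^2 + 6*s + 8 = 0, which factors as -(s - 2)*(s + 1)*(s + 4) = 0. The curves meet at s = -4, -1, 2.
On [-4, -1], v = 4*s^2 - 3*s + 3 is on top; that piece has area ∫[-4,-1] (-(-s^3 - 3*s^2 + 6*s + 8)) ds = 81/4.
On [-1, 2], v = -s^3 + s^2 + 3*s + 11 is on top; that piece has area ∫[-1,2] (-s^3 - 3*s^2 + 6*s + 8) ds = 81/4.
Total enclosed area = 81/4 + 81/4 = 81/2.

81/2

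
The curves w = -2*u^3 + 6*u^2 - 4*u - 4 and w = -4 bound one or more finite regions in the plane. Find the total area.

1

Set the curves equal: -2*u^3 + 6*u^2 - 4*u - 4 = -4, so -2*u^3 + 6*u^2 - 4*u = 0, which factors as -2*u*(u - 2)*(u - 1) = 0. The curves meet at u = 0, 1, 2.
On [0, 1], w = -4 is on top; that piece has area ∫[0,1] (-(-2*u^3 + 6*u^2 - 4*u)) du = 1/2.
On [1, 2], w = -2*u^3 + 6*u^2 - 4*u - 4 is on top; that piece has area ∫[1,2] (-2*u^3 + 6*u^2 - 4*u) du = 1/2.
Total enclosed area = 1/2 + 1/2 = 1.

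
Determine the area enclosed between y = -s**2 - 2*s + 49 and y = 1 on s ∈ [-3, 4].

On [-3, 4], (-s**2 - 2*s + 49) - (1) = -s**2 - 2*s + 48 is ≥ 0 throughout, so the area is a single integral of |-s**2 - 2*s + 48|.
∫[-3,4] (-s**2 - 2*s + 48) ds = 896/3.

896/3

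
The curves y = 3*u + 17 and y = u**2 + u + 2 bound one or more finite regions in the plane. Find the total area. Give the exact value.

Set the curves equal: 3*u + 17 = u**2 + u + 2, so -u**2 + 2*u + 15 = 0, which factors as -(u - 5)*(u + 3) = 0. The curves meet at u = -3, 5.
On [-3, 5], y = 3*u + 17 is on top; that piece has area ∫[-3,5] (-u**2 + 2*u + 15) du = 256/3.

256/3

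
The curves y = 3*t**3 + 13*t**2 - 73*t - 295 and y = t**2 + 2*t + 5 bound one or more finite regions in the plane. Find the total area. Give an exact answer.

4019/2

Set the curves equal: 3*t**3 + 13*t**2 - 73*t - 295 = t**2 + 2*t + 5, so 3*t**3 + 12*t**2 - 75*t - 300 = 0, which factors as 3*(t - 5)*(t + 4)*(t + 5) = 0. The curves meet at t = -5, -4, 5.
On [-5, -4], y = 3*t**3 + 13*t**2 - 73*t - 295 is on top; that piece has area ∫[-5,-4] (3*t**3 + 12*t**2 - 75*t - 300) dt = 19/4.
On [-4, 5], y = t**2 + 2*t + 5 is on top; that piece has area ∫[-4,5] (-(3*t**3 + 12*t**2 - 75*t - 300)) dt = 8019/4.
Total enclosed area = 19/4 + 8019/4 = 4019/2.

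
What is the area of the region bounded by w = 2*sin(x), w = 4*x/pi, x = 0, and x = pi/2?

2 - pi/2

On [0, pi/2], (2*sin(x)) - (4*x/pi) = -4*x/pi + 2*sin(x) is ≥ 0 throughout, so the area is a single integral of |-4*x/pi + 2*sin(x)|.
∫[0,pi/2] (-4*x/pi + 2*sin(x)) dx = 2 - pi/2.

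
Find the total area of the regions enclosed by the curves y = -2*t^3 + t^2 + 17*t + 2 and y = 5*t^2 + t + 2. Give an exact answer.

Set the curves equal: -2*t^3 + t^2 + 17*t + 2 = 5*t^2 + t + 2, so -2*t^3 - 4*t^2 + 16*t = 0, which factors as -2*t*(t - 2)*(t + 4) = 0. The curves meet at t = -4, 0, 2.
On [-4, 0], y = 5*t^2 + t + 2 is on top; that piece has area ∫[-4,0] (-(-2*t^3 - 4*t^2 + 16*t)) dt = 256/3.
On [0, 2], y = -2*t^3 + t^2 + 17*t + 2 is on top; that piece has area ∫[0,2] (-2*t^3 - 4*t^2 + 16*t) dt = 40/3.
Total enclosed area = 256/3 + 40/3 = 296/3.

296/3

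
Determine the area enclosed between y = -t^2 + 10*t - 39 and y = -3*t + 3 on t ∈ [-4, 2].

354

On [-4, 2], (-t^2 + 10*t - 39) - (-3*t + 3) = -t^2 + 13*t - 42 is ≤ 0 throughout, so the area is a single integral of |-t^2 + 13*t - 42|.
∫[-4,2] (-t^2 + 13*t - 42) dt = -354; the area of that piece is 354.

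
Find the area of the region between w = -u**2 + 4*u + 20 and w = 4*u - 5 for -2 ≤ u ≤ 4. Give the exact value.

126

On [-2, 4], (-u**2 + 4*u + 20) - (4*u - 5) = -u**2 + 25 is ≥ 0 throughout, so the area is a single integral of |-u**2 + 25|.
∫[-2,4] (-u**2 + 25) du = 126.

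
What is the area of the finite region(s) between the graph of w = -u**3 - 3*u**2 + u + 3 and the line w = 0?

8

The curve meets the u-axis where -u**3 - 3*u**2 + u + 3 = 0, i.e. -(u - 1)*(u + 1)*(u + 3) = 0, at u = -3, -1, 1.
On [-3, -1] the curve lies below the axis; ∫[-3,-1] (-u**3 - 3*u**2 + u + 3) du = -4, giving area 4.
On [-1, 1] the curve lies above the axis; ∫[-1,1] (-u**3 - 3*u**2 + u + 3) du = 4, giving area 4.
Total area = 4 + 4 = 8.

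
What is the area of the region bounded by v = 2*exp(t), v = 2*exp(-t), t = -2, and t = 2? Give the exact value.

The difference (2*exp(t)) - (2*exp(-t)) = 2*exp(t) - 2*exp(-t) changes sign at t = 0 inside [-2, 2], so split the integral there.
∫[-2,0] (2*exp(t) - 2*exp(-t)) dt = -2*exp(2) - 2*exp(-2) + 4; the area of that piece is -4 + 2*exp(-2) + 2*exp(2).
∫[0,2] (2*exp(t) - 2*exp(-t)) dt = -4 + 2*exp(-2) + 2*exp(2).
Total area = (-4 + 2*exp(-2) + 2*exp(2)) + (-4 + 2*exp(-2) + 2*exp(2)) = -8 + 4*exp(-2) + 4*exp(2).

-8 + 4*exp(-2) + 4*exp(2)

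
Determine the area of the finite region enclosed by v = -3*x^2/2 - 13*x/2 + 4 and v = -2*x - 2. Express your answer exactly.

125/4

Set the curves equal: -3*x^2/2 - 13*x/2 + 4 = -2*x - 2, so -3*x^2/2 - 9*x/2 + 6 = 0, which factors as -3*(x - 1)*(x + 4)/2 = 0. The curves meet at x = -4, 1.
On [-4, 1], v = -3*x^2/2 - 13*x/2 + 4 is on top; that piece has area ∫[-4,1] (-3*x^2/2 - 9*x/2 + 6) dx = 125/4.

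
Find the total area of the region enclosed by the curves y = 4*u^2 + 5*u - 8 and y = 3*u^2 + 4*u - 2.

Set the curves equal: 4*u^2 + 5*u - 8 = 3*u^2 + 4*u - 2, so u^2 + u - 6 = 0, which factors as (u - 2)*(u + 3) = 0. The curves meet at u = -3, 2.
On [-3, 2], y = 3*u^2 + 4*u - 2 is on top; that piece has area ∫[-3,2] (-(u^2 + u - 6)) du = 125/6.

125/6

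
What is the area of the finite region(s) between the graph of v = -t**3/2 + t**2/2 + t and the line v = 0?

The curve meets the t-axis where -t**3/2 + t**2/2 + t = 0, i.e. -t*(t - 2)*(t + 1)/2 = 0, at t = -1, 0, 2.
On [-1, 0] the curve lies below the axis; ∫[-1,0] (-t**3/2 + t**2/2 + t) dt = -5/24, giving area 5/24.
On [0, 2] the curve lies above the axis; ∫[0,2] (-t**3/2 + t**2/2 + t) dt = 4/3, giving area 4/3.
Total area = 5/24 + 4/3 = 37/24.

37/24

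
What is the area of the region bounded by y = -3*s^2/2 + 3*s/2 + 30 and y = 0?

Set the curves equal: -3*s^2/2 + 3*s/2 + 30 = 0, so -3*s^2/2 + 3*s/2 + 30 = 0, which factors as -3*(s - 5)*(s + 4)/2 = 0. The curves meet at s = -4, 5.
On [-4, 5], y = -3*s^2/2 + 3*s/2 + 30 is on top; that piece has area ∫[-4,5] (-3*s^2/2 + 3*s/2 + 30) ds = 729/4.

729/4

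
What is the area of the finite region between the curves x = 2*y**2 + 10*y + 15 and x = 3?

Both boundary curves give x as a function of y, so integrate with respect to y. Setting them equal: 2*y**2 + 10*y + 12 = 0, i.e. 2*(y + 2)*(y + 3) = 0, so they meet at y = -3, -2.
For y in [-3, -2], x = 2*y**2 + 10*y + 15 is on the left; area = ∫[-3,-2] (-(2*y**2 + 10*y + 12)) dy = 1/3.

1/3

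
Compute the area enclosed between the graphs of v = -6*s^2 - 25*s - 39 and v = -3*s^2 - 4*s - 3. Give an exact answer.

Set the curves equal: -6*s^2 - 25*s - 39 = -3*s^2 - 4*s - 3, so -3*s^2 - 21*s - 36 = 0, which factors as -3*(s + 3)*(s + 4) = 0. The curves meet at s = -4, -3.
On [-4, -3], v = -6*s^2 - 25*s - 39 is on top; that piece has area ∫[-4,-3] (-3*s^2 - 21*s - 36) ds = 1/2.

1/2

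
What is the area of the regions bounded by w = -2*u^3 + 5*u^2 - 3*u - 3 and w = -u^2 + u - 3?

Set the curves equal: -2*u^3 + 5*u^2 - 3*u - 3 = -u^2 + u - 3, so -2*u^3 + 6*u^2 - 4*u = 0, which factors as -2*u*(u - 2)*(u - 1) = 0. The curves meet at u = 0, 1, 2.
On [0, 1], w = -u^2 + u - 3 is on top; that piece has area ∫[0,1] (-(-2*u^3 + 6*u^2 - 4*u)) du = 1/2.
On [1, 2], w = -2*u^3 + 5*u^2 - 3*u - 3 is on top; that piece has area ∫[1,2] (-2*u^3 + 6*u^2 - 4*u) du = 1/2.
Total enclosed area = 1/2 + 1/2 = 1.

1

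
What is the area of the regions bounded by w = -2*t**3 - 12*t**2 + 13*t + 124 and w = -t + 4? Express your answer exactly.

Set the curves equal: -2*t**3 - 12*t**2 + 13*t + 124 = -t + 4, so -2*t**3 - 12*t**2 + 14*t + 120 = 0, which factors as -2*(t - 3)*(t + 4)*(t + 5) = 0. The curves meet at t = -5, -4, 3.
On [-5, -4], w = -t + 4 is on top; that piece has area ∫[-5,-4] (-(-2*t**3 - 12*t**2 + 14*t + 120)) dt = 5/2.
On [-4, 3], w = -2*t**3 - 12*t**2 + 13*t + 124 is on top; that piece has area ∫[-4,3] (-2*t**3 - 12*t**2 + 14*t + 120) dt = 1029/2.
Total enclosed area = 5/2 + 1029/2 = 517.

517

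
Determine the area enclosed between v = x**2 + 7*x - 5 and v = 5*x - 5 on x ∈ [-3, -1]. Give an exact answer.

2

The difference (x**2 + 7*x - 5) - (5*x - 5) = x**2 + 2*x changes sign at x = -2 inside [-3, -1], so split the integral there.
∫[-3,-2] (x**2 + 2*x) dx = 4/3.
∫[-2,-1] (x**2 + 2*x) dx = -2/3; the area of that piece is 2/3.
Total area = 4/3 + 2/3 = 2.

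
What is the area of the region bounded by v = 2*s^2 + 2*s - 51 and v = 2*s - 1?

1000/3

Set the curves equal: 2*s^2 + 2*s - 51 = 2*s - 1, so 2*s^2 - 50 = 0, which factors as 2*(s - 5)*(s + 5) = 0. The curves meet at s = -5, 5.
On [-5, 5], v = 2*s - 1 is on top; that piece has area ∫[-5,5] (-(2*s^2 - 50)) ds = 1000/3.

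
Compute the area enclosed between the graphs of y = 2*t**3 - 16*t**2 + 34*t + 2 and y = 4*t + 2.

Set the curves equal: 2*t**3 - 16*t**2 + 34*t + 2 = 4*t + 2, so 2*t**3 - 16*t**2 + 30*t = 0, which factors as 2*t*(t - 5)*(t - 3) = 0. The curves meet at t = 0, 3, 5.
On [0, 3], y = 2*t**3 - 16*t**2 + 34*t + 2 is on top; that piece has area ∫[0,3] (2*t**3 - 16*t**2 + 30*t) dt = 63/2.
On [3, 5], y = 4*t + 2 is on top; that piece has area ∫[3,5] (-(2*t**3 - 16*t**2 + 30*t)) dt = 32/3.
Total enclosed area = 63/2 + 32/3 = 253/6.

253/6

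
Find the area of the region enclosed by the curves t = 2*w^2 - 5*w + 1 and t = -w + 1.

Both boundary curves give t as a function of w, so integrate with respect to w. Setting them equal: 2*w^2 - 4*w = 0, i.e. 2*w*(w - 2) = 0, so they meet at w = 0, 2.
For w in [0, 2], t = 2*w^2 - 5*w + 1 is on the left; area = ∫[0,2] (-(2*w^2 - 4*w)) dw = 8/3.

8/3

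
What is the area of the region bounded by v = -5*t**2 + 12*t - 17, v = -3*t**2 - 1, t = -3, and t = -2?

On [-3, -2], (-5*t**2 + 12*t - 17) - (-3*t**2 - 1) = -2*t**2 + 12*t - 16 is ≤ 0 throughout, so the area is a single integral of |-2*t**2 + 12*t - 16|.
∫[-3,-2] (-2*t**2 + 12*t - 16) dt = -176/3; the area of that piece is 176/3.

176/3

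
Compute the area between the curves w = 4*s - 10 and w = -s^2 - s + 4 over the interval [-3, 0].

On [-3, 0], (4*s - 10) - (-s^2 - s + 4) = s^2 + 5*s - 14 is ≤ 0 throughout, so the area is a single integral of |s^2 + 5*s - 14|.
∫[-3,0] (s^2 + 5*s - 14) ds = -111/2; the area of that piece is 111/2.

111/2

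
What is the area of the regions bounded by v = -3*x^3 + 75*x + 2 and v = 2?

Set the curves equal: -3*x^3 + 75*x + 2 = 2, so -3*x^3 + 75*x = 0, which factors as -3*x*(x - 5)*(x + 5) = 0. The curves meet at x = -5, 0, 5.
On [-5, 0], v = 2 is on top; that piece has area ∫[-5,0] (-(-3*x^3 + 75*x)) dx = 1875/4.
On [0, 5], v = -3*x^3 + 75*x + 2 is on top; that piece has area ∫[0,5] (-3*x^3 + 75*x) dx = 1875/4.
Total enclosed area = 1875/4 + 1875/4 = 1875/2.

1875/2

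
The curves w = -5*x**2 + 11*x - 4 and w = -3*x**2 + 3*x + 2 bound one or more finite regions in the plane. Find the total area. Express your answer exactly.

8/3

Set the curves equal: -5*x**2 + 11*x - 4 = -3*x**2 + 3*x + 2, so -2*x**2 + 8*x - 6 = 0, which factors as -2*(x - 3)*(x - 1) = 0. The curves meet at x = 1, 3.
On [1, 3], w = -5*x**2 + 11*x - 4 is on top; that piece has area ∫[1,3] (-2*x**2 + 8*x - 6) dx = 8/3.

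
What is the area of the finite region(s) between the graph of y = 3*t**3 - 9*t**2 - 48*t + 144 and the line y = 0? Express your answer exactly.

The curve meets the t-axis where 3*t**3 - 9*t**2 - 48*t + 144 = 0, i.e. 3*(t - 4)*(t - 3)*(t + 4) = 0, at t = -4, 3, 4.
On [-4, 3] the curve lies above the axis; ∫[-4,3] (3*t**3 - 9*t**2 - 48*t + 144) dt = 3087/4, giving area 3087/4.
On [3, 4] the curve lies below the axis; ∫[3,4] (3*t**3 - 9*t**2 - 48*t + 144) dt = -15/4, giving area 15/4.
Total area = 3087/4 + 15/4 = 1551/2.

1551/2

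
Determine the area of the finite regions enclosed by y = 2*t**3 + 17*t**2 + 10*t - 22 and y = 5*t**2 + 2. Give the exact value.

Set the curves equal: 2*t**3 + 17*t**2 + 10*t - 22 = 5*t**2 + 2, so 2*t**3 + 12*t**2 + 10*t - 24 = 0, which factors as 2*(t - 1)*(t + 3)*(t + 4) = 0. The curves meet at t = -4, -3, 1.
On [-4, -3], y = 2*t**3 + 17*t**2 + 10*t - 22 is on top; that piece has area ∫[-4,-3] (2*t**3 + 12*t**2 + 10*t - 24) dt = 3/2.
On [-3, 1], y = 5*t**2 + 2 is on top; that piece has area ∫[-3,1] (-(2*t**3 + 12*t**2 + 10*t - 24)) dt = 64.
Total enclosed area = 3/2 + 64 = 131/2.

131/2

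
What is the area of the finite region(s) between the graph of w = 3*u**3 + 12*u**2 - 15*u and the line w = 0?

The curve meets the u-axis where 3*u**3 + 12*u**2 - 15*u = 0, i.e. 3*u*(u - 1)*(u + 5) = 0, at u = -5, 0, 1.
On [-5, 0] the curve lies above the axis; ∫[-5,0] (3*u**3 + 12*u**2 - 15*u) du = 875/4, giving area 875/4.
On [0, 1] the curve lies below the axis; ∫[0,1] (3*u**3 + 12*u**2 - 15*u) du = -11/4, giving area 11/4.
Total area = 875/4 + 11/4 = 443/2.

443/2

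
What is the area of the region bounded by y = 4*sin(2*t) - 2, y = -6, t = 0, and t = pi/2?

4 + 2*pi

On [0, pi/2], (4*sin(2*t) - 2) - (-6) = 4*sin(2*t) + 4 is ≥ 0 throughout, so the area is a single integral of |4*sin(2*t) + 4|.
∫[0,pi/2] (4*sin(2*t) + 4) dt = 4 + 2*pi.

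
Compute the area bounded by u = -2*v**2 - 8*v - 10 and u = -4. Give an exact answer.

Both boundary curves give u as a function of v, so integrate with respect to v. Setting them equal: -2*v**2 - 8*v - 6 = 0, i.e. -2*(v + 1)*(v + 3) = 0, so they meet at v = -3, -1.
For v in [-3, -1], u = -2*v**2 - 8*v - 10 is on the right; area = ∫[-3,-1] (-2*v**2 - 8*v - 6) dv = 8/3.

8/3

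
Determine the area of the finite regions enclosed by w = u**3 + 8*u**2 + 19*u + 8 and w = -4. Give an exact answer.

Set the curves equal: u**3 + 8*u**2 + 19*u + 8 = -4, so u**3 + 8*u**2 + 19*u + 12 = 0, which factors as (u + 1)*(u + 3)*(u + 4) = 0. The curves meet at u = -4, -3, -1.
On [-4, -3], w = u**3 + 8*u**2 + 19*u + 8 is on top; that piece has area ∫[-4,-3] (u**3 + 8*u**2 + 19*u + 12) du = 5/12.
On [-3, -1], w = -4 is on top; that piece has area ∫[-3,-1] (-(u**3 + 8*u**2 + 19*u + 12)) du = 8/3.
Total enclosed area = 5/12 + 8/3 = 37/12.

37/12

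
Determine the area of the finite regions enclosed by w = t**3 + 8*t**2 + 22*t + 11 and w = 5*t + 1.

Set the curves equal: t**3 + 8*t**2 + 22*t + 11 = 5*t + 1, so t**3 + 8*t**2 + 17*t + 10 = 0, which factors as (t + 1)*(t + 2)*(t + 5) = 0. The curves meet at t = -5, -2, -1.
On [-5, -2], w = t**3 + 8*t**2 + 22*t + 11 is on top; that piece has area ∫[-5,-2] (t**3 + 8*t**2 + 17*t + 10) dt = 45/4.
On [-2, -1], w = 5*t + 1 is on top; that piece has area ∫[-2,-1] (-(t**3 + 8*t**2 + 17*t + 10)) dt = 7/12.
Total enclosed area = 45/4 + 7/12 = 71/6.

71/6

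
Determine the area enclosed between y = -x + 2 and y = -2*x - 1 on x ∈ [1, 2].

On [1, 2], (-x + 2) - (-2*x - 1) = x + 3 is ≥ 0 throughout, so the area is a single integral of |x + 3|.
∫[1,2] (x + 3) dx = 9/2.

9/2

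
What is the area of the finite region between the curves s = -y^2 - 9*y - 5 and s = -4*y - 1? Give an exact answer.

9/2

Both boundary curves give s as a function of y, so integrate with respect to y. Setting them equal: -y^2 - 5*y - 4 = 0, i.e. -(y + 1)*(y + 4) = 0, so they meet at y = -4, -1.
For y in [-4, -1], s = -y^2 - 9*y - 5 is on the right; area = ∫[-4,-1] (-y^2 - 5*y - 4) dy = 9/2.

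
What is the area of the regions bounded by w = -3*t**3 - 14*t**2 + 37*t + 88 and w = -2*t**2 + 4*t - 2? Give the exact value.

863/2

Set the curves equal: -3*t**3 - 14*t**2 + 37*t + 88 = -2*t**2 + 4*t - 2, so -3*t**3 - 12*t**2 + 33*t + 90 = 0, which factors as -3*(t - 3)*(t + 2)*(t + 5) = 0. The curves meet at t = -5, -2, 3.
On [-5, -2], w = -2*t**2 + 4*t - 2 is on top; that piece has area ∫[-5,-2] (-(-3*t**3 - 12*t**2 + 33*t + 90)) dt = 351/4.
On [-2, 3], w = -3*t**3 - 14*t**2 + 37*t + 88 is on top; that piece has area ∫[-2,3] (-3*t**3 - 12*t**2 + 33*t + 90) dt = 1375/4.
Total enclosed area = 351/4 + 1375/4 = 863/2.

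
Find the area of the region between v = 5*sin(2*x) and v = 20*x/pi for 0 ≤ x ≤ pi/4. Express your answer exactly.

5/2 - 5*pi/8

On [0, pi/4], (5*sin(2*x)) - (20*x/pi) = -20*x/pi + 5*sin(2*x) is ≥ 0 throughout, so the area is a single integral of |-20*x/pi + 5*sin(2*x)|.
∫[0,pi/4] (-20*x/pi + 5*sin(2*x)) dx = 5/2 - 5*pi/8.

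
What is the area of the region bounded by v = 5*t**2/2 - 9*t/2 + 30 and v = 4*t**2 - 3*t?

Set the curves equal: 5*t**2/2 - 9*t/2 + 30 = 4*t**2 - 3*t, so -3*t**2/2 - 3*t/2 + 30 = 0, which factors as -3*(t - 4)*(t + 5)/2 = 0. The curves meet at t = -5, 4.
On [-5, 4], v = 5*t**2/2 - 9*t/2 + 30 is on top; that piece has area ∫[-5,4] (-3*t**2/2 - 3*t/2 + 30) dt = 729/4.

729/4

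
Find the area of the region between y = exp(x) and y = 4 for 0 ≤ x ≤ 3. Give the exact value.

The difference (exp(x)) - (4) = exp(x) - 4 changes sign at x = log(4) inside [0, 3], so split the integral there.
∫[0,log(4)] (exp(x) - 4) dx = 3 - log(256); the area of that piece is -3 + log(256).
∫[log(4),3] (exp(x) - 4) dx = -16 + 8*log(2) + exp(3).
Total area = (-3 + log(256)) + (-16 + 8*log(2) + exp(3)) = -19 + 16*log(2) + exp(3).

-19 + 16*log(2) + exp(3)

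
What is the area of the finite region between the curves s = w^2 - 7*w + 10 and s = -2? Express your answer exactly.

Both boundary curves give s as a function of w, so integrate with respect to w. Setting them equal: w^2 - 7*w + 12 = 0, i.e. (w - 4)*(w - 3) = 0, so they meet at w = 3, 4.
For w in [3, 4], s = w^2 - 7*w + 10 is on the left; area = ∫[3,4] (-(w^2 - 7*w + 12)) dw = 1/6.

1/6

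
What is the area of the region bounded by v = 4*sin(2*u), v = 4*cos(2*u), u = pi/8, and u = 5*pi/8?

4*sqrt(2)

On [pi/8, 5*pi/8], (4*sin(2*u)) - (4*cos(2*u)) = 4*sin(2*u) - 4*cos(2*u) is ≥ 0 throughout, so the area is a single integral of |4*sin(2*u) - 4*cos(2*u)|.
∫[pi/8,5*pi/8] (4*sin(2*u) - 4*cos(2*u)) du = 4*sqrt(2).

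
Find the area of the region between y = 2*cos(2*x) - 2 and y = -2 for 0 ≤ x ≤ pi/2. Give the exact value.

2

The difference (2*cos(2*x) - 2) - (-2) = 2*cos(2*x) changes sign at x = pi/4 inside [0, pi/2], so split the integral there.
∫[0,pi/4] (2*cos(2*x)) dx = 1.
∫[pi/4,pi/2] (2*cos(2*x)) dx = -1; the area of that piece is 1.
Total area = 1 + 1 = 2.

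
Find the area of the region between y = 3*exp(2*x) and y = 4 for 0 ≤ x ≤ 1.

-13/2 - 4*log(3) + 8*log(2) + 3*exp(2)/2

The difference (3*exp(2*x)) - (4) = 3*exp(2*x) - 4 changes sign at x = -log(3)/2 + log(2) inside [0, 1], so split the integral there.
∫[0,-log(3)/2 + log(2)] (3*exp(2*x) - 4) dx = log(9/16) + 1/2; the area of that piece is -1/2 + log(16/9).
∫[-log(3)/2 + log(2),1] (3*exp(2*x) - 4) dx = -6 - 2*log(3) + 4*log(2) + 3*exp(2)/2.
Total area = (-1/2 + log(16/9)) + (-6 - 2*log(3) + 4*log(2) + 3*exp(2)/2) = -13/2 - 4*log(3) + 8*log(2) + 3*exp(2)/2.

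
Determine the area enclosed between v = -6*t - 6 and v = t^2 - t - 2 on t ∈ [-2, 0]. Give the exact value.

The difference (-6*t - 6) - (t^2 - t - 2) = -t^2 - 5*t - 4 changes sign at t = -1 inside [-2, 0], so split the integral there.
∫[-2,-1] (-t^2 - 5*t - 4) dt = 7/6.
∫[-1,0] (-t^2 - 5*t - 4) dt = -11/6; the area of that piece is 11/6.
Total area = 7/6 + 11/6 = 3.

3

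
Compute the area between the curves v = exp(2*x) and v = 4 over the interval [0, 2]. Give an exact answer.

-23/2 + 8*log(2) + exp(4)/2

The difference (exp(2*x)) - (4) = exp(2*x) - 4 changes sign at x = log(2) inside [0, 2], so split the integral there.
∫[0,log(2)] (exp(2*x) - 4) dx = 3/2 - log(16); the area of that piece is -3/2 + log(16).
∫[log(2),2] (exp(2*x) - 4) dx = -10 + 4*log(2) + exp(4)/2.
Total area = (-3/2 + log(16)) + (-10 + 4*log(2) + exp(4)/2) = -23/2 + 8*log(2) + exp(4)/2.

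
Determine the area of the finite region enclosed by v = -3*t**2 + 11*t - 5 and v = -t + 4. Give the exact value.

Set the curves equal: -3*t**2 + 11*t - 5 = -t + 4, so -3*t**2 + 12*t - 9 = 0, which factors as -3*(t - 3)*(t - 1) = 0. The curves meet at t = 1, 3.
On [1, 3], v = -3*t**2 + 11*t - 5 is on top; that piece has area ∫[1,3] (-3*t**2 + 12*t - 9) dt = 4.

4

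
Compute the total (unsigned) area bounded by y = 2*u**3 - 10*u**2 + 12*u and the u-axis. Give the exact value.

The curve meets the u-axis where 2*u**3 - 10*u**2 + 12*u = 0, i.e. 2*u*(u - 3)*(u - 2) = 0, at u = 0, 2, 3.
On [0, 2] the curve lies above the axis; ∫[0,2] (2*u**3 - 10*u**2 + 12*u) du = 16/3, giving area 16/3.
On [2, 3] the curve lies below the axis; ∫[2,3] (2*u**3 - 10*u**2 + 12*u) du = -5/6, giving area 5/6.
Total area = 16/3 + 5/6 = 37/6.

37/6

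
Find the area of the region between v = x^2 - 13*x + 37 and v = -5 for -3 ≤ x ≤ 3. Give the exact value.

270

On [-3, 3], (x^2 - 13*x + 37) - (-5) = x^2 - 13*x + 42 is ≥ 0 throughout, so the area is a single integral of |x^2 - 13*x + 42|.
∫[-3,3] (x^2 - 13*x + 42) dx = 270.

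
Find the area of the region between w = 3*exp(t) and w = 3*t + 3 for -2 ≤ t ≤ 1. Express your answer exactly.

-9/2 - 3*exp(-2) + 3*exp(1)

On [-2, 1], (3*exp(t)) - (3*t + 3) = -3*t + 3*exp(t) - 3 is ≥ 0 throughout, so the area is a single integral of |-3*t + 3*exp(t) - 3|.
∫[-2,1] (-3*t + 3*exp(t) - 3) dt = -9/2 - 3*exp(-2) + 3*exp(1).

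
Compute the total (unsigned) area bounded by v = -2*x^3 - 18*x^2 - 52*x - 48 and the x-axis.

The curve meets the x-axis where -2*x^3 - 18*x^2 - 52*x - 48 = 0, i.e. -2*(x + 2)*(x + 3)*(x + 4) = 0, at x = -4, -3, -2.
On [-4, -3] the curve lies below the axis; ∫[-4,-3] (-2*x^3 - 18*x^2 - 52*x - 48) dx = -1/2, giving area 1/2.
On [-3, -2] the curve lies above the axis; ∫[-3,-2] (-2*x^3 - 18*x^2 - 52*x - 48) dx = 1/2, giving area 1/2.
Total area = 1/2 + 1/2 = 1.

1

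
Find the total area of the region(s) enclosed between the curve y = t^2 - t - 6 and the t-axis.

125/6

The curve meets the t-axis where t^2 - t - 6 = 0, i.e. (t - 3)*(t + 2) = 0, at t = -2, 3.
On [-2, 3] the curve lies below the axis; ∫[-2,3] (t^2 - t - 6) dt = -125/6, giving area 125/6.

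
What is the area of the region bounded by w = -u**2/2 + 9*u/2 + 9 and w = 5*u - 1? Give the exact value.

Set the curves equal: -u**2/2 + 9*u/2 + 9 = 5*u - 1, so -u**2/2 - u/2 + 10 = 0, which factors as -(u - 4)*(u + 5)/2 = 0. The curves meet at u = -5, 4.
On [-5, 4], w = -u**2/2 + 9*u/2 + 9 is on top; that piece has area ∫[-5,4] (-u**2/2 - u/2 + 10) du = 243/4.

243/4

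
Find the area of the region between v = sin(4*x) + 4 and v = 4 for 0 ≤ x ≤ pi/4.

1/2

On [0, pi/4], (sin(4*x) + 4) - (4) = sin(4*x) is ≥ 0 throughout, so the area is a single integral of |sin(4*x)|.
∫[0,pi/4] (sin(4*x)) dx = 1/2.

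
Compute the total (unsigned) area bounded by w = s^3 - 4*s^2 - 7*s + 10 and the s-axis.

937/12

The curve meets the s-axis where s^3 - 4*s^2 - 7*s + 10 = 0, i.e. (s - 5)*(s - 1)*(s + 2) = 0, at s = -2, 1, 5.
On [-2, 1] the curve lies above the axis; ∫[-2,1] (s^3 - 4*s^2 - 7*s + 10) ds = 99/4, giving area 99/4.
On [1, 5] the curve lies below the axis; ∫[1,5] (s^3 - 4*s^2 - 7*s + 10) ds = -160/3, giving area 160/3.
Total area = 99/4 + 160/3 = 937/12.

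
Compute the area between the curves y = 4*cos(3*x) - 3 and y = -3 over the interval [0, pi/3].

The difference (4*cos(3*x) - 3) - (-3) = 4*cos(3*x) changes sign at x = pi/6 inside [0, pi/3], so split the integral there.
∫[0,pi/6] (4*cos(3*x)) dx = 4/3.
∫[pi/6,pi/3] (4*cos(3*x)) dx = -4/3; the area of that piece is 4/3.
Total area = 4/3 + 4/3 = 8/3.

8/3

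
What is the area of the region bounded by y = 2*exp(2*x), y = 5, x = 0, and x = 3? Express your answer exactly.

The difference (2*exp(2*x)) - (5) = 2*exp(2*x) - 5 changes sign at x = -log(2)/2 + log(5)/2 inside [0, 3], so split the integral there.
∫[0,-log(2)/2 + log(5)/2] (2*exp(2*x) - 5) dx = log(4*sqrt(10)/125) + 3/2; the area of that piece is -3/2 + log(25*sqrt(10)/8).
∫[-log(2)/2 + log(5)/2,3] (2*exp(2*x) - 5) dx = -35/2 - 5*log(2)/2 + 5*log(5)/2 + exp(6).
Total area = (-3/2 + log(25*sqrt(10)/8)) + (-35/2 - 5*log(2)/2 + 5*log(5)/2 + exp(6)) = -19 - 11*log(2)/2 + log(10)/2 + 9*log(5)/2 + exp(6).

-19 - 11*log(2)/2 + log(10)/2 + 9*log(5)/2 + exp(6)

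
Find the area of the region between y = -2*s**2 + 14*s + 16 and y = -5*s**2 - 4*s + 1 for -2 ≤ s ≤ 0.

The difference (-2*s**2 + 14*s + 16) - (-5*s**2 - 4*s + 1) = 3*s**2 + 18*s + 15 changes sign at s = -1 inside [-2, 0], so split the integral there.
∫[-2,-1] (3*s**2 + 18*s + 15) ds = -5; the area of that piece is 5.
∫[-1,0] (3*s**2 + 18*s + 15) ds = 7.
Total area = 5 + 7 = 12.

12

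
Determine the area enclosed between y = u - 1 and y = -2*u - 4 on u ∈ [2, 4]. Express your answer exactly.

On [2, 4], (u - 1) - (-2*u - 4) = 3*u + 3 is ≥ 0 throughout, so the area is a single integral of |3*u + 3|.
∫[2,4] (3*u + 3) du = 24.

24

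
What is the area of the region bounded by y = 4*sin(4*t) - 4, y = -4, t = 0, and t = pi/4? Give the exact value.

On [0, pi/4], (4*sin(4*t) - 4) - (-4) = 4*sin(4*t) is ≥ 0 throughout, so the area is a single integral of |4*sin(4*t)|.
∫[0,pi/4] (4*sin(4*t)) dt = 2.

2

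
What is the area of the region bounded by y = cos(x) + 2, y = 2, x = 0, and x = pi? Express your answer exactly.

2

The difference (cos(x) + 2) - (2) = cos(x) changes sign at x = pi/2 inside [0, pi], so split the integral there.
∫[0,pi/2] (cos(x)) dx = 1.
∫[pi/2,pi] (cos(x)) dx = -1; the area of that piece is 1.
Total area = 1 + 1 = 2.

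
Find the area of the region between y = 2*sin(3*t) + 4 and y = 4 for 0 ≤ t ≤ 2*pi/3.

The difference (2*sin(3*t) + 4) - (4) = 2*sin(3*t) changes sign at t = pi/3 inside [0, 2*pi/3], so split the integral there.
∫[0,pi/3] (2*sin(3*t)) dt = 4/3.
∫[pi/3,2*pi/3] (2*sin(3*t)) dt = -4/3; the area of that piece is 4/3.
Total area = 4/3 + 4/3 = 8/3.

8/3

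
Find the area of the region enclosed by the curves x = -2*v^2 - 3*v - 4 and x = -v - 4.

Both boundary curves give x as a function of v, so integrate with respect to v. Setting them equal: -2*v^2 - 2*v = 0, i.e. -2*v*(v + 1) = 0, so they meet at v = -1, 0.
For v in [-1, 0], x = -2*v^2 - 3*v - 4 is on the right; area = ∫[-1,0] (-2*v^2 - 2*v) dv = 1/3.

1/3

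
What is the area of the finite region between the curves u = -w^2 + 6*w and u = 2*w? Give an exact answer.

Both boundary curves give u as a function of w, so integrate with respect to w. Setting them equal: -w^2 + 4*w = 0, i.e. -w*(w - 4) = 0, so they meet at w = 0, 4.
For w in [0, 4], u = -w^2 + 6*w is on the right; area = ∫[0,4] (-w^2 + 4*w) dw = 32/3.

32/3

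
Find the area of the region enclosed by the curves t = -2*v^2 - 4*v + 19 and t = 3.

Both boundary curves give t as a function of v, so integrate with respect to v. Setting them equal: -2*v^2 - 4*v + 16 = 0, i.e. -2*(v - 2)*(v + 4) = 0, so they meet at v = -4, 2.
For v in [-4, 2], t = -2*v^2 - 4*v + 19 is on the right; area = ∫[-4,2] (-2*v^2 - 4*v + 16) dv = 72.

72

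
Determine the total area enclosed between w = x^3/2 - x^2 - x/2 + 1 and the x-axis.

The curve meets the x-axis where x^3/2 - x^2 - x/2 + 1 = 0, i.e. (x - 2)*(x - 1)*(x + 1)/2 = 0, at x = -1, 1, 2.
On [-1, 1] the curve lies above the axis; ∫[-1,1] (x^3/2 - x^2 - x/2 + 1) dx = 4/3, giving area 4/3.
On [1, 2] the curve lies below the axis; ∫[1,2] (x^3/2 - x^2 - x/2 + 1) dx = -5/24, giving area 5/24.
Total area = 4/3 + 5/24 = 37/24.

37/24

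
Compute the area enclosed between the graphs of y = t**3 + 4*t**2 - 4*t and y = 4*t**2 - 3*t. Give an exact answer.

Set the curves equal: t**3 + 4*t**2 - 4*t = 4*t**2 - 3*t, so t**3 - t = 0, which factors as t*(t - 1)*(t + 1) = 0. The curves meet at t = -1, 0, 1.
On [-1, 0], y = t**3 + 4*t**2 - 4*t is on top; that piece has area ∫[-1,0] (t**3 - t) dt = 1/4.
On [0, 1], y = 4*t**2 - 3*t is on top; that piece has area ∫[0,1] (-(t**3 - t)) dt = 1/4.
Total enclosed area = 1/4 + 1/4 = 1/2.

1/2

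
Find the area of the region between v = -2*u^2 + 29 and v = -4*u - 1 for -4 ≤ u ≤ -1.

106/3

The difference (-2*u^2 + 29) - (-4*u - 1) = -2*u^2 + 4*u + 30 changes sign at u = -3 inside [-4, -1], so split the integral there.
∫[-4,-3] (-2*u^2 + 4*u + 30) du = -26/3; the area of that piece is 26/3.
∫[-3,-1] (-2*u^2 + 4*u + 30) du = 80/3.
Total area = 26/3 + 80/3 = 106/3.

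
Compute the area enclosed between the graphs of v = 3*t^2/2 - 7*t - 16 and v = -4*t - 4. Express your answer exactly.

54

Set the curves equal: 3*t^2/2 - 7*t - 16 = -4*t - 4, so 3*t^2/2 - 3*t - 12 = 0, which factors as 3*(t - 4)*(t + 2)/2 = 0. The curves meet at t = -2, 4.
On [-2, 4], v = -4*t - 4 is on top; that piece has area ∫[-2,4] (-(3*t^2/2 - 3*t - 12)) dt = 54.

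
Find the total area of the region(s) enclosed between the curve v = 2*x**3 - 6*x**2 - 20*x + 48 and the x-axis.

407/2

The curve meets the x-axis where 2*x**3 - 6*x**2 - 20*x + 48 = 0, i.e. 2*(x - 4)*(x - 2)*(x + 3) = 0, at x = -3, 2, 4.
On [-3, 2] the curve lies above the axis; ∫[-3,2] (2*x**3 - 6*x**2 - 20*x + 48) dx = 375/2, giving area 375/2.
On [2, 4] the curve lies below the axis; ∫[2,4] (2*x**3 - 6*x**2 - 20*x + 48) dx = -16, giving area 16.
Total area = 375/2 + 16 = 407/2.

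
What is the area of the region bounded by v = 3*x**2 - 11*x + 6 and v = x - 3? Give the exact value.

4

Set the curves equal: 3*x**2 - 11*x + 6 = x - 3, so 3*x**2 - 12*x + 9 = 0, which factors as 3*(x - 3)*(x - 1) = 0. The curves meet at x = 1, 3.
On [1, 3], v = x - 3 is on top; that piece has area ∫[1,3] (-(3*x**2 - 12*x + 9)) dx = 4.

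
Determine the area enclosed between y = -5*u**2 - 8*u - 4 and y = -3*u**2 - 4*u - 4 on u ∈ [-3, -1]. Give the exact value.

The difference (-5*u**2 - 8*u - 4) - (-3*u**2 - 4*u - 4) = -2*u**2 - 4*u changes sign at u = -2 inside [-3, -1], so split the integral there.
∫[-3,-2] (-2*u**2 - 4*u) du = -8/3; the area of that piece is 8/3.
∫[-2,-1] (-2*u**2 - 4*u) du = 4/3.
Total area = 8/3 + 4/3 = 4.

4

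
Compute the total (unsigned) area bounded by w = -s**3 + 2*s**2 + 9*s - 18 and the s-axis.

443/6

The curve meets the s-axis where -s**3 + 2*s**2 + 9*s - 18 = 0, i.e. -(s - 3)*(s - 2)*(s + 3) = 0, at s = -3, 2, 3.
On [-3, 2] the curve lies below the axis; ∫[-3,2] (-s**3 + 2*s**2 + 9*s - 18) ds = -875/12, giving area 875/12.
On [2, 3] the curve lies above the axis; ∫[2,3] (-s**3 + 2*s**2 + 9*s - 18) ds = 11/12, giving area 11/12.
Total area = 875/12 + 11/12 = 443/6.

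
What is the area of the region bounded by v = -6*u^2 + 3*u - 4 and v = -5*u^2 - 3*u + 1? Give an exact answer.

Set the curves equal: -6*u^2 + 3*u - 4 = -5*u^2 - 3*u + 1, so -u^2 + 6*u - 5 = 0, which factors as -(u - 5)*(u - 1) = 0. The curves meet at u = 1, 5.
On [1, 5], v = -6*u^2 + 3*u - 4 is on top; that piece has area ∫[1,5] (-u^2 + 6*u - 5) du = 32/3.

32/3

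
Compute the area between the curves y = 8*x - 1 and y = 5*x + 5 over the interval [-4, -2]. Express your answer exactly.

30

On [-4, -2], (8*x - 1) - (5*x + 5) = 3*x - 6 is ≤ 0 throughout, so the area is a single integral of |3*x - 6|.
∫[-4,-2] (3*x - 6) dx = -30; the area of that piece is 30.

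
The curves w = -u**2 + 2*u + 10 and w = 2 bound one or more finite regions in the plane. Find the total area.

36

Set the curves equal: -u**2 + 2*u + 10 = 2, so -u**2 + 2*u + 8 = 0, which factors as -(u - 4)*(u + 2) = 0. The curves meet at u = -2, 4.
On [-2, 4], w = -u**2 + 2*u + 10 is on top; that piece has area ∫[-2,4] (-u**2 + 2*u + 8) du = 36.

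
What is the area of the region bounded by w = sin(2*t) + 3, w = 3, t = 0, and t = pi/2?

On [0, pi/2], (sin(2*t) + 3) - (3) = sin(2*t) is ≥ 0 throughout, so the area is a single integral of |sin(2*t)|.
∫[0,pi/2] (sin(2*t)) dt = 1.

1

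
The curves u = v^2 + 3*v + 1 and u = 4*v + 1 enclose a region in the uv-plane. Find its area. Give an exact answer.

1/6

Both boundary curves give u as a function of v, so integrate with respect to v. Setting them equal: v^2 - v = 0, i.e. v*(v - 1) = 0, so they meet at v = 0, 1.
For v in [0, 1], u = v^2 + 3*v + 1 is on the left; area = ∫[0,1] (-(v^2 - v)) dv = 1/6.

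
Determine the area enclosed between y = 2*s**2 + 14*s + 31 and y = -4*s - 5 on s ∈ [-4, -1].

The difference (2*s**2 + 14*s + 31) - (-4*s - 5) = 2*s**2 + 18*s + 36 changes sign at s = -3 inside [-4, -1], so split the integral there.
∫[-4,-3] (2*s**2 + 18*s + 36) ds = -7/3; the area of that piece is 7/3.
∫[-3,-1] (2*s**2 + 18*s + 36) ds = 52/3.
Total area = 7/3 + 52/3 = 59/3.

59/3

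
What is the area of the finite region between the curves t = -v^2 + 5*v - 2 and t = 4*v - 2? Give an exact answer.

Both boundary curves give t as a function of v, so integrate with respect to v. Setting them equal: -v^2 + v = 0, i.e. -v*(v - 1) = 0, so they meet at v = 0, 1.
For v in [0, 1], t = -v^2 + 5*v - 2 is on the right; area = ∫[0,1] (-v^2 + v) dv = 1/6.

1/6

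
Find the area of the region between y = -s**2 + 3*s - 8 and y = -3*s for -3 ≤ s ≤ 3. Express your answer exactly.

202/3

The difference (-s**2 + 3*s - 8) - (-3*s) = -s**2 + 6*s - 8 changes sign at s = 2 inside [-3, 3], so split the integral there.
∫[-3,2] (-s**2 + 6*s - 8) ds = -200/3; the area of that piece is 200/3.
∫[2,3] (-s**2 + 6*s - 8) ds = 2/3.
Total area = 200/3 + 2/3 = 202/3.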